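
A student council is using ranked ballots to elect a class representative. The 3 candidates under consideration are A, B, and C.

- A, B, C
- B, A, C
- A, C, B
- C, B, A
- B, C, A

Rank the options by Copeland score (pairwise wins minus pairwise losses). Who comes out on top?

B

Pairwise results:
  A vs B: B wins 3–2.
  A vs C: A wins 3–2.
  B vs C: B wins 3–2.
Copeland scores (wins − losses):
  A: 1 − 1 = 0
  B: 2 − 0 = 2
  C: 0 − 2 = -2
B has the best Copeland score.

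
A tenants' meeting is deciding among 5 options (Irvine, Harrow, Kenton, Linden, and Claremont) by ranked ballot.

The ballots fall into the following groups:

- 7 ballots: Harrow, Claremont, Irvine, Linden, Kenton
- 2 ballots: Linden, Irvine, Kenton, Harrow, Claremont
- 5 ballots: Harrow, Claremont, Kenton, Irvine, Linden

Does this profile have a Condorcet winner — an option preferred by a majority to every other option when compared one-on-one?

Head-to-head results (14 voters total):
Irvine vs Harrow: Harrow wins 12–2.
Irvine vs Kenton: Irvine wins 9–5.
Irvine vs Linden: Irvine wins 12–2.
Irvine vs Claremont: Claremont wins 12–2.
Harrow vs Kenton: Harrow wins 12–2.
Harrow vs Linden: Harrow wins 12–2.
Harrow vs Claremont: Harrow wins 14–0.
Kenton vs Linden: Linden wins 9–5.
Kenton vs Claremont: Claremont wins 12–2.
Linden vs Claremont: Claremont wins 12–2.
Harrow beats each rival — Irvine (12–2), Kenton (12–2), Linden (12–2), Claremont (14–0) — so Harrow is the Condorcet winner.

Yes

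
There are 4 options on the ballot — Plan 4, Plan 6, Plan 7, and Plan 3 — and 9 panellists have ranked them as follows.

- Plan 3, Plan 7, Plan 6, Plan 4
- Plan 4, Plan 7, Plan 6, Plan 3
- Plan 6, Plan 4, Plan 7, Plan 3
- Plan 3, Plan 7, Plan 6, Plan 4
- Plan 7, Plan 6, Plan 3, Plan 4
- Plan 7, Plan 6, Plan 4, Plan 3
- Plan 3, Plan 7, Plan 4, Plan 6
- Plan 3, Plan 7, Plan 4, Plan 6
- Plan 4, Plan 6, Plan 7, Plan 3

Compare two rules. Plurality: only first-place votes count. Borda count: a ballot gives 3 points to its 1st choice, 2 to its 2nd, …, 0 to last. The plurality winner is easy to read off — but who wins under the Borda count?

Plan 7

Plurality first-place counts: Plan 4 2, Plan 6 1, Plan 7 2, Plan 3 4 → Plan 3.
Borda totals: Plan 4 11, Plan 6 12, Plan 7 18, Plan 3 13 → Plan 7.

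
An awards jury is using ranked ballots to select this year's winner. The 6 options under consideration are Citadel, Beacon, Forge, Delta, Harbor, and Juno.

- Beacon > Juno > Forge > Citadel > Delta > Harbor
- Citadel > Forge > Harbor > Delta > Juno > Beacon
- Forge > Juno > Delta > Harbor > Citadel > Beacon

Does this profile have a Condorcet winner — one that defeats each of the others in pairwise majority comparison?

Head-to-head results (3 voters total):
Citadel vs Beacon: Citadel wins 2–1.
Citadel vs Forge: Forge wins 2–1.
Citadel vs Delta: Citadel wins 2–1.
Citadel vs Harbor: Citadel wins 2–1.
Citadel vs Juno: Juno wins 2–1.
Beacon vs Forge: Forge wins 2–1.
Beacon vs Delta: Delta wins 2–1.
Beacon vs Harbor: Harbor wins 2–1.
Beacon vs Juno: Juno wins 2–1.
Forge vs Delta: Forge wins 3–0.
Forge vs Harbor: Forge wins 3–0.
Forge vs Juno: Forge wins 2–1.
Delta vs Harbor: Delta wins 2–1.
Delta vs Juno: Juno wins 2–1.
Harbor vs Juno: Juno wins 2–1.
Forge beats each rival — Citadel (2–1), Beacon (2–1), Delta (3–0), Harbor (3–0), Juno (2–1) — so Forge is the Condorcet winner.

Yes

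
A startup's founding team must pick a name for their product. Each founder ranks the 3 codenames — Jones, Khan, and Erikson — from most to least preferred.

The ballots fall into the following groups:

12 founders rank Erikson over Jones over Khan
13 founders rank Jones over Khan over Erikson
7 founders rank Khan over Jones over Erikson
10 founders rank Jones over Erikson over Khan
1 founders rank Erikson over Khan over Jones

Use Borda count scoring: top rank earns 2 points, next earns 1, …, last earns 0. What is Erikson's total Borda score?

Borda scores:
  Jones: 12·1 + 13·2 + 7·1 + 10·2 + 0 = 65
  Khan: 12·0 + 13·1 + 7·2 + 10·0 + 1 = 28
  Erikson: 12·2 + 13·0 + 7·0 + 10·1 + 2 = 36

36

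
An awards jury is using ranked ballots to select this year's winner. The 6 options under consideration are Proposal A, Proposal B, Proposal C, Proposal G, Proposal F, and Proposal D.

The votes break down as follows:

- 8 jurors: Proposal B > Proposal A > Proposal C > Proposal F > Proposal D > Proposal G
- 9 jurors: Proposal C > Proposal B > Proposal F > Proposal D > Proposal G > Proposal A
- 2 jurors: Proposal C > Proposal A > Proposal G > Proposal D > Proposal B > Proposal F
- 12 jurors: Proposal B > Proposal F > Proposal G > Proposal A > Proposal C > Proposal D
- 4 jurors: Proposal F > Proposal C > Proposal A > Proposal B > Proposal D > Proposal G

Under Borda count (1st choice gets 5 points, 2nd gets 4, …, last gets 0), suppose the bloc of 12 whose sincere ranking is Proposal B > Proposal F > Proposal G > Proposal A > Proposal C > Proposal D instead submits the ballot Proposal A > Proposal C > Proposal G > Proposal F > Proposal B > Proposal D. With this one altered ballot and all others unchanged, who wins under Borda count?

Borda totals with the altered ballot: Proposal A 112, Proposal B 98, Proposal C 143, Proposal G 51, Proposal F 87, Proposal D 34.
The switch changes the winner from Proposal B to Proposal C.

Proposal C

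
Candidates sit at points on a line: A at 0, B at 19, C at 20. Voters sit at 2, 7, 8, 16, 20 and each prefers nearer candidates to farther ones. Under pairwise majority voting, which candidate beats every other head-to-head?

A

With single-peaked preferences on a line, the Condorcet winner is the candidate closest to the median voter.
The median voter (position 8) is closest to A at 0.
Check: A vs C — voters closer to A: 3 of 5.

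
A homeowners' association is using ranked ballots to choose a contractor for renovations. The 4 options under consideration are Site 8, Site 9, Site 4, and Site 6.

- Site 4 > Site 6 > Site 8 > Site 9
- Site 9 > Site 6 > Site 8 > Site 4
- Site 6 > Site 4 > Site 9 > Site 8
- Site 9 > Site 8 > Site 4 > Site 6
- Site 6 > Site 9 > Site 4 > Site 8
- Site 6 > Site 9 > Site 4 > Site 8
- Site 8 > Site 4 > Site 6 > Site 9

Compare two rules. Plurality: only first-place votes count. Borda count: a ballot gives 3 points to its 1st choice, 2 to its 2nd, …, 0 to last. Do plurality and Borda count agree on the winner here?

Plurality first-place counts: Site 8 1, Site 9 2, Site 4 1, Site 6 3 → Site 6.
Borda totals: Site 8 7, Site 9 11, Site 4 10, Site 6 14 → Site 6.
The two rules agree on Site 6.

Yes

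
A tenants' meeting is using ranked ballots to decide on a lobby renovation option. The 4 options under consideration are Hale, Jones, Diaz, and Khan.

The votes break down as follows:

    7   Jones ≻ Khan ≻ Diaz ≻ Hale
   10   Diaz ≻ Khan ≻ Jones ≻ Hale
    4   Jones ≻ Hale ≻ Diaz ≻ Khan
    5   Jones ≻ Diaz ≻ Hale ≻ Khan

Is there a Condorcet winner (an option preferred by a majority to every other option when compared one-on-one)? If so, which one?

Jones

Head-to-head results (26 voters total):
Hale vs Jones: Jones wins 26–0.
Hale vs Diaz: Diaz wins 22–4.
Hale vs Khan: Khan wins 17–9.
Jones vs Diaz: Jones wins 16–10.
Jones vs Khan: Jones wins 16–10.
Diaz vs Khan: Diaz wins 19–7.
Jones beats each rival — Hale (26–0), Diaz (16–10), Khan (16–10) — so Jones is the Condorcet winner.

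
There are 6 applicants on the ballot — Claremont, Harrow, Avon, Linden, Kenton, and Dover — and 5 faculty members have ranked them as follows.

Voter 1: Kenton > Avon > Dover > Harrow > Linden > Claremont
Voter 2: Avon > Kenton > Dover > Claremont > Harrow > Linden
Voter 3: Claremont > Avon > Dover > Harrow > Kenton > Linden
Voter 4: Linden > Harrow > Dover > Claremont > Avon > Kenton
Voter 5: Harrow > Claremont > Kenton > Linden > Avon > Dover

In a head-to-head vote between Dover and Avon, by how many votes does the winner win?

Ballots ranking Dover above Avon: 1.
Ballots ranking Avon above Dover: 4.
Avon wins 4–1, a margin of 3.

3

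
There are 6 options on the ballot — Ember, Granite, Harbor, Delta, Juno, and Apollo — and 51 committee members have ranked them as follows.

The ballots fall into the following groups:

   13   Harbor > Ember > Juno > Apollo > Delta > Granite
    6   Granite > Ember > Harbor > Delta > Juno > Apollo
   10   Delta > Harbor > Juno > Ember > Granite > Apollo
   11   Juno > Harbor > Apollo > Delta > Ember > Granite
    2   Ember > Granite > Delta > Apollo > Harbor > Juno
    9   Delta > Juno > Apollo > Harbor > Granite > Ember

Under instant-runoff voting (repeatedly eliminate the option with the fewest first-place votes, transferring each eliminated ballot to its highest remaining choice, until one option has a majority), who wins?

Round 1: Delta 19, Harbor 13, Juno 11, Granite 6, Ember 2, Apollo 0. Apollo has the fewest and is eliminated.
Round 2: Delta 19, Harbor 13, Juno 11, Granite 6, Ember 2. Ember has the fewest and is eliminated.
Round 3: Delta 19, Harbor 13, Juno 11, Granite 8. Granite has the fewest and is eliminated.
Round 4: Delta 21, Harbor 19, Juno 11. Juno has the fewest and is eliminated.
Round 5: Harbor 30, Delta 21. Harbor has a majority.

Harbor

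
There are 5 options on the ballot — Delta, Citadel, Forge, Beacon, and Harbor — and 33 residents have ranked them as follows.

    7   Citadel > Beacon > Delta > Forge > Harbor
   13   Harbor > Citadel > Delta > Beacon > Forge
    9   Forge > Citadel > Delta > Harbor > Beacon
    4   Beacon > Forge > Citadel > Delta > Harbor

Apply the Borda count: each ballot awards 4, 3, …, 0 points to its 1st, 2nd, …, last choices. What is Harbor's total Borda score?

61

Borda scores:
  Delta: 7·2 + 13·2 + 9·2 + 4·1 = 62
  Citadel: 7·4 + 13·3 + 9·3 + 4·2 = 102
  Forge: 7·1 + 13·0 + 9·4 + 4·3 = 55
  Beacon: 7·3 + 13·1 + 9·0 + 4·4 = 50
  Harbor: 7·0 + 13·4 + 9·1 + 4·0 = 61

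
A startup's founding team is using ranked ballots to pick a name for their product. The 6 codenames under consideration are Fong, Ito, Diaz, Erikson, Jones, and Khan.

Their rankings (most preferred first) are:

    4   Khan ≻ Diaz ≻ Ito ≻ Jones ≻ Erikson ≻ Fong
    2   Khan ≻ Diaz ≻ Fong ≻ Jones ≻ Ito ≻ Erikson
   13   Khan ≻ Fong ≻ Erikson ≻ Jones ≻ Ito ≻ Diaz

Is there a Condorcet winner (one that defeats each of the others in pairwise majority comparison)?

Yes

Head-to-head results (19 voters total):
Fong vs Ito: Fong wins 15–4.
Fong vs Diaz: Fong wins 13–6.
Fong vs Erikson: Fong wins 15–4.
Fong vs Jones: Fong wins 15–4.
Fong vs Khan: Khan wins 19–0.
Ito vs Diaz: Ito wins 13–6.
Ito vs Erikson: Erikson wins 13–6.
Ito vs Jones: Jones wins 15–4.
Ito vs Khan: Khan wins 19–0.
Diaz vs Erikson: Erikson wins 13–6.
Diaz vs Jones: Jones wins 13–6.
Diaz vs Khan: Khan wins 19–0.
Erikson vs Jones: Erikson wins 13–6.
Erikson vs Khan: Khan wins 19–0.
Jones vs Khan: Khan wins 19–0.
Khan beats each rival — Fong (19–0), Ito (19–0), Diaz (19–0), Erikson (19–0), Jones (19–0) — so Khan is the Condorcet winner.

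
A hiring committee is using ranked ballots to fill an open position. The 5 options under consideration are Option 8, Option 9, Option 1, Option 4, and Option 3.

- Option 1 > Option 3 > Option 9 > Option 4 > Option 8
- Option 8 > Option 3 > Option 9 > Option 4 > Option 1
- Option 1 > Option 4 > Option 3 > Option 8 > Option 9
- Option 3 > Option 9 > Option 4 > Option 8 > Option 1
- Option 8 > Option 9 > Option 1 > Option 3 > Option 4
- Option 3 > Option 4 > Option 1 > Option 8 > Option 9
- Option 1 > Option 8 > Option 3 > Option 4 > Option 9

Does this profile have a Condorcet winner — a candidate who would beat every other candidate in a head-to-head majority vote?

Head-to-head results (7 voters total):
Option 8 vs Option 9: Option 8 wins 5–2.
Option 8 vs Option 1: Option 1 wins 4–3.
Option 8 vs Option 4: Option 4 wins 4–3.
Option 8 vs Option 3: Option 3 wins 4–3.
Option 9 vs Option 1: Option 1 wins 4–3.
Option 9 vs Option 4: Option 9 wins 4–3.
Option 9 vs Option 3: Option 3 wins 6–1.
Option 1 vs Option 4: Option 1 wins 4–3.
Option 1 vs Option 3: Option 1 wins 4–3.
Option 4 vs Option 3: Option 3 wins 6–1.
Option 1 beats each rival — Option 8 (4–3), Option 9 (4–3), Option 4 (4–3), Option 3 (4–3) — so Option 1 is the Condorcet winner.

Yes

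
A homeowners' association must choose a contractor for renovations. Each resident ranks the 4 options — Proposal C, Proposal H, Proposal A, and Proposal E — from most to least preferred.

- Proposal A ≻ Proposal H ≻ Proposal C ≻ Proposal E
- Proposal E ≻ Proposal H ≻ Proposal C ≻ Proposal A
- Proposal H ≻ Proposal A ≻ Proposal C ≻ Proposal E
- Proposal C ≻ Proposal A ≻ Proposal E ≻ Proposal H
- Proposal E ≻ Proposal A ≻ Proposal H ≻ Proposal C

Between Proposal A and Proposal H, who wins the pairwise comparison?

Proposal A

Ballots ranking Proposal A above Proposal H: 3.
Ballots ranking Proposal H above Proposal A: 2.
Proposal A wins the head-to-head, 3–2.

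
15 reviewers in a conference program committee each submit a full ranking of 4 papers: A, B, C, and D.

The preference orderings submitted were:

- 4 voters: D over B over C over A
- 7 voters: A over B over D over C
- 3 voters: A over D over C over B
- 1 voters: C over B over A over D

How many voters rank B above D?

Ballots ranking B above D: 7+1 = 8.
Ballots ranking D above B: 4+3 = 7.
So 8 of 15 voters prefer B to D.

8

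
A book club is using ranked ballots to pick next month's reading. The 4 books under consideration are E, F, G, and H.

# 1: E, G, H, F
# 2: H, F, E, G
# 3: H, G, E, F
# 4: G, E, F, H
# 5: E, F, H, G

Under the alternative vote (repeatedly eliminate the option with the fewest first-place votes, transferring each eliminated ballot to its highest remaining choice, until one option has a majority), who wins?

E

Round 1: E 2, H 2, G 1, F 0. F has the fewest and is eliminated.
Round 2: E 2, H 2, G 1. G has the fewest and is eliminated.
Round 3: E 3, H 2. E has a majority.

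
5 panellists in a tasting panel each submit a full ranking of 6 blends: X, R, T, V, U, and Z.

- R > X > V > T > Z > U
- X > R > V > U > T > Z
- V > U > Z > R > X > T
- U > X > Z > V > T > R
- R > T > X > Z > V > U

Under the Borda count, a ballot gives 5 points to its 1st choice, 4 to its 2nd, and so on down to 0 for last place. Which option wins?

X

Borda scores:
  X: 4 + 5 + 1 + 4 + 3 = 17
  R: 5 + 4 + 2 + 0 + 5 = 16
  T: 2 + 1 + 0 + 1 + 4 = 8
  V: 3 + 3 + 5 + 2 + 1 = 14
  U: 0 + 2 + 4 + 5 + 0 = 11
  Z: 1 + 0 + 3 + 3 + 2 = 9
X has the highest total.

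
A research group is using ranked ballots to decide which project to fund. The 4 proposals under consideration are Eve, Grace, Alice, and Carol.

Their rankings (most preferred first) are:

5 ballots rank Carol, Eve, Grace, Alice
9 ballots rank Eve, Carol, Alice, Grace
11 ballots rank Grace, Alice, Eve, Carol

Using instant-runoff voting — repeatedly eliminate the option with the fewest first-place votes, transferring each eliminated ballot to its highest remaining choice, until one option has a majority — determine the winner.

Round 1: Grace 11, Eve 9, Carol 5, Alice 0. Alice has the fewest and is eliminated.
Round 2: Grace 11, Eve 9, Carol 5. Carol has the fewest and is eliminated.
Round 3: Eve 14, Grace 11. Eve has a majority.

Eve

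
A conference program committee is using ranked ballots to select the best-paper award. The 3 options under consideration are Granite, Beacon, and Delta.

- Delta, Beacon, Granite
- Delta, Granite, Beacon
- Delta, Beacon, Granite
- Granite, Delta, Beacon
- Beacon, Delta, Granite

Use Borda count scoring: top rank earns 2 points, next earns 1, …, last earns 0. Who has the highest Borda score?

Borda scores:
  Granite: 0 + 1 + 0 + 2 + 0 = 3
  Beacon: 1 + 0 + 1 + 0 + 2 = 4
  Delta: 2 + 2 + 2 + 1 + 1 = 8
Delta has the highest total.

Delta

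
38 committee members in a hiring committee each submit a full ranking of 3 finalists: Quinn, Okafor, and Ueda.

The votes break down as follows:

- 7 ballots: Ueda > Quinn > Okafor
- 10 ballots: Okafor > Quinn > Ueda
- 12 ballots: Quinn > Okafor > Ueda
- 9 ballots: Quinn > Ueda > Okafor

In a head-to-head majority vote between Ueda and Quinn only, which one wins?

Quinn

Ballots ranking Ueda above Quinn: 7.
Ballots ranking Quinn above Ueda: 10+12+9 = 31.
Quinn wins the head-to-head, 31–7.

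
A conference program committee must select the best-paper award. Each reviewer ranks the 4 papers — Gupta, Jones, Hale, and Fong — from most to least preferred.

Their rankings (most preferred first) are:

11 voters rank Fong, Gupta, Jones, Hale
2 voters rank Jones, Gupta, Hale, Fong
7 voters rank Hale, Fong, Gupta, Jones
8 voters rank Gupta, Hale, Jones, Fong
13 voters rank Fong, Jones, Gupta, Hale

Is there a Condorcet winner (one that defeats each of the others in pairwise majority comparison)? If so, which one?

Fong

Head-to-head results (41 voters total):
Gupta vs Jones: Gupta wins 26–15.
Gupta vs Hale: Gupta wins 34–7.
Gupta vs Fong: Fong wins 31–10.
Jones vs Hale: Jones wins 26–15.
Jones vs Fong: Fong wins 31–10.
Hale vs Fong: Fong wins 24–17.
Fong beats each rival — Gupta (31–10), Jones (31–10), Hale (24–17) — so Fong is the Condorcet winner.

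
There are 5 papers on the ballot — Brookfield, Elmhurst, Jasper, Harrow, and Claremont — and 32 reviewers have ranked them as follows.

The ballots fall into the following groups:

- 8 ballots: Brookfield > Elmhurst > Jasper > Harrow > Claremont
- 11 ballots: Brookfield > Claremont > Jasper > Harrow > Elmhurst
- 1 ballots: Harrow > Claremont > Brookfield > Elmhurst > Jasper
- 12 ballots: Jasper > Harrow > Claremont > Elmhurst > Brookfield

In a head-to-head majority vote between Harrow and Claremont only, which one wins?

Harrow

Ballots ranking Harrow above Claremont: 8+1+12 = 21.
Ballots ranking Claremont above Harrow: 11.
Harrow wins the head-to-head, 21–11.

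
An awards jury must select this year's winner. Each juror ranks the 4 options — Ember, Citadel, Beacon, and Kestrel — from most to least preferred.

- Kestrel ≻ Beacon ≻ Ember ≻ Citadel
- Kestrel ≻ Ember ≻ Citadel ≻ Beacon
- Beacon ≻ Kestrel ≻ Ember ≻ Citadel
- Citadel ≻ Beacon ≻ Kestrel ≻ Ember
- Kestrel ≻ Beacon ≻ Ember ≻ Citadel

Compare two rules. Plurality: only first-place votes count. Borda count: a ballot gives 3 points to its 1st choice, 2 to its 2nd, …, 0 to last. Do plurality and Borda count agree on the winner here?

Yes

Plurality first-place counts: Ember 0, Citadel 1, Beacon 1, Kestrel 3 → Kestrel.
Borda totals: Ember 5, Citadel 4, Beacon 9, Kestrel 12 → Kestrel.
The two rules agree on Kestrel.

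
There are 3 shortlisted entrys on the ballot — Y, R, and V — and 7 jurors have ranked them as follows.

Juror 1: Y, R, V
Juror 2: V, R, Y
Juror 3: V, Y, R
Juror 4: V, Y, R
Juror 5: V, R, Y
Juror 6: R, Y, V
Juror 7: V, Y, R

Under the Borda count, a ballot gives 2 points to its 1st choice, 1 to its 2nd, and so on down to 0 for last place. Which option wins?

V

Borda scores:
  Y: 2 + 0 + 1 + 1 + 0 + 1 + 1 = 6
  R: 1 + 1 + 0 + 0 + 1 + 2 + 0 = 5
  V: 0 + 2 + 2 + 2 + 2 + 0 + 2 = 10
V has the highest total.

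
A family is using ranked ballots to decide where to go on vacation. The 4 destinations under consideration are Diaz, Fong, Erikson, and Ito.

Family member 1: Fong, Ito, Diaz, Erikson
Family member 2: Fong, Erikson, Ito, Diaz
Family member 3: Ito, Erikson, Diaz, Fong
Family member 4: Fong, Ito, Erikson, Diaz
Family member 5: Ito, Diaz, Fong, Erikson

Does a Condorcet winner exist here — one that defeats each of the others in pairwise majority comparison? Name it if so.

Head-to-head results (5 voters total):
Diaz vs Fong: Fong wins 3–2.
Diaz vs Erikson: Erikson wins 3–2.
Diaz vs Ito: Ito wins 5–0.
Fong vs Erikson: Fong wins 4–1.
Fong vs Ito: Fong wins 3–2.
Erikson vs Ito: Ito wins 4–1.
Fong beats each rival — Diaz (3–2), Erikson (4–1), Ito (3–2) — so Fong is the Condorcet winner.

Fong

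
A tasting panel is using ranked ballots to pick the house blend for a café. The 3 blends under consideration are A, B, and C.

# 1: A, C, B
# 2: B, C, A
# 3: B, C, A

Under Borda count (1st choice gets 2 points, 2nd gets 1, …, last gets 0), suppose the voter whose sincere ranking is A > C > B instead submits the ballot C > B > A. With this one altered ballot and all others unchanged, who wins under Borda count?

Borda totals with the altered ballot: A 0, B 5, C 4.
The winner is unchanged: still B.

B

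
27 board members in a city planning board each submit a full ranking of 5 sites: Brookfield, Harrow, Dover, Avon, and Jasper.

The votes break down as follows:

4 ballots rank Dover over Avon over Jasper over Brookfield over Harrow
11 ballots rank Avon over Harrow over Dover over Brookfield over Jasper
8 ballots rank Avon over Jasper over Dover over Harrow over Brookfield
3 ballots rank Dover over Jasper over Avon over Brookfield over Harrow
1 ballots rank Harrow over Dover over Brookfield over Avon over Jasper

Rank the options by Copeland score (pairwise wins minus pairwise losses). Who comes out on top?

Pairwise results:
  Brookfield vs Harrow: Harrow wins 20–7.
  Brookfield vs Dover: Dover wins 27–0.
  Brookfield vs Avon: Avon wins 26–1.
  Brookfield vs Jasper: Jasper wins 15–12.
  Harrow vs Dover: Dover wins 15–12.
  Harrow vs Avon: Avon wins 26–1.
  Harrow vs Jasper: Jasper wins 15–12.
  Dover vs Avon: Avon wins 19–8.
  Dover vs Jasper: Dover wins 19–8.
  Avon vs Jasper: Avon wins 24–3.
Copeland scores (wins − losses):
  Brookfield: 0 − 4 = -4
  Harrow: 1 − 3 = -2
  Dover: 3 − 1 = 2
  Avon: 4 − 0 = 4
  Jasper: 2 − 2 = 0
Avon has the best Copeland score.

Avon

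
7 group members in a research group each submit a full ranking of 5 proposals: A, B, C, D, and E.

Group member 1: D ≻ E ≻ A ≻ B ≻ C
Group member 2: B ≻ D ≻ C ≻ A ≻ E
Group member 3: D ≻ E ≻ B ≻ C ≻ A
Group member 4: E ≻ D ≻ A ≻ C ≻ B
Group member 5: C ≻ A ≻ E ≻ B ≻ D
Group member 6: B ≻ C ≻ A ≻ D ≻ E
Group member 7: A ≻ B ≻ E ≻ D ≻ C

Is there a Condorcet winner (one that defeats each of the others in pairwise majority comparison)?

No

Head-to-head results (7 voters total):
A vs B: A wins 4–3.
A vs C: C wins 4–3.
A vs D: D wins 4–3.
A vs E: A wins 4–3.
B vs C: B wins 5–2.
B vs D: B wins 4–3.
B vs E: E wins 4–3.
C vs D: D wins 5–2.
C vs E: E wins 4–3.
D vs E: D wins 4–3.
No candidate beats all others: A beats B beats C beats A, a majority cycle.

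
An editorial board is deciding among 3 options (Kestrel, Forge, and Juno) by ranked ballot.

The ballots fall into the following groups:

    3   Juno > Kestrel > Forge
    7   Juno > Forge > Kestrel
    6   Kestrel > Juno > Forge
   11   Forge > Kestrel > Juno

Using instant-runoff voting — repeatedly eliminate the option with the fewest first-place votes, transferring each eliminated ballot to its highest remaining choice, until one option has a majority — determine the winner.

Round 1: Forge 11, Juno 10, Kestrel 6. Kestrel has the fewest and is eliminated.
Round 2: Juno 16, Forge 11. Juno has a majority.

Juno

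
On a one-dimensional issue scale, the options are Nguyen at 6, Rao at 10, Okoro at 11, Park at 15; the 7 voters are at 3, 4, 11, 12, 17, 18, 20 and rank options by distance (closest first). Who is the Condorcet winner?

With single-peaked preferences on a line, the Condorcet winner is the candidate closest to the median voter.
The median voter (position 12) is closest to Okoro at 11.
Check: Okoro vs Park — voters closer to Okoro: 4 of 7.

Okoro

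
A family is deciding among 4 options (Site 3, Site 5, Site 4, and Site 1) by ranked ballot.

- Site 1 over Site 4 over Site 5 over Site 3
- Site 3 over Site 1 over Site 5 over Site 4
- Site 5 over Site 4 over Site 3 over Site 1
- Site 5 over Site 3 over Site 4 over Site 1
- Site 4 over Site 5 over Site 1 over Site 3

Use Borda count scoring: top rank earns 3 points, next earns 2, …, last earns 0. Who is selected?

Borda scores:
  Site 3: 0 + 3 + 1 + 2 + 0 = 6
  Site 5: 1 + 1 + 3 + 3 + 2 = 10
  Site 4: 2 + 0 + 2 + 1 + 3 = 8
  Site 1: 3 + 2 + 0 + 0 + 1 = 6
Site 5 has the highest total.

Site 5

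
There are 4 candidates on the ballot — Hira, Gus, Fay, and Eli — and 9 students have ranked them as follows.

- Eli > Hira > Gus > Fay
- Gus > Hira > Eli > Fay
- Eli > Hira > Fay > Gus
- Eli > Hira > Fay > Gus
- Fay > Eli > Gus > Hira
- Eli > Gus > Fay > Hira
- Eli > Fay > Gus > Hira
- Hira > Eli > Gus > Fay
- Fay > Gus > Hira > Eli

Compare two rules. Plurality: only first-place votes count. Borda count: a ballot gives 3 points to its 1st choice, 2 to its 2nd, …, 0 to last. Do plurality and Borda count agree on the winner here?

Plurality first-place counts: Hira 1, Gus 1, Fay 2, Eli 5 → Eli.
Borda totals: Hira 12, Gus 11, Fay 11, Eli 20 → Eli.
The two rules agree on Eli.

Yes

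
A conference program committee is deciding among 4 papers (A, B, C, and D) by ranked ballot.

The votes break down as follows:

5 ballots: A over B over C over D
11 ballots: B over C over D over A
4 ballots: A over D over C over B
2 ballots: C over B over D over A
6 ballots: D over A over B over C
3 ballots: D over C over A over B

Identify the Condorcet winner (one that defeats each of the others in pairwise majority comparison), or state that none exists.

There is no Condorcet winner

Head-to-head results (31 voters total):
A vs B: A wins 18–13.
A vs C: C wins 16–15.
A vs D: D wins 22–9.
B vs C: B wins 22–9.
B vs D: B wins 18–13.
C vs D: C wins 18–13.
No candidate beats all others: A beats B beats C beats A, a majority cycle.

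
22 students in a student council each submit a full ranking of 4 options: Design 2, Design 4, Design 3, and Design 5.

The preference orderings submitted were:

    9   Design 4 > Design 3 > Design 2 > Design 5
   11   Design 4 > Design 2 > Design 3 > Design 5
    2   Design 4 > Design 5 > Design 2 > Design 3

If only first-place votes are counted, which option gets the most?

First-place vote totals:
  Design 2: 0
  Design 4: 22
  Design 3: 0
  Design 5: 0
Design 4 has the most first-place votes.

Design 4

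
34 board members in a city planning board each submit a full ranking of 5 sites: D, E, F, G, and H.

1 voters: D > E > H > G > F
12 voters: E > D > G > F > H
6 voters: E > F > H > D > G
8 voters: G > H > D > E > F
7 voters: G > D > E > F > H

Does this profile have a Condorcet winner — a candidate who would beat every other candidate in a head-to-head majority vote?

Yes

Head-to-head results (34 voters total):
D vs E: E wins 18–16.
D vs F: D wins 28–6.
D vs G: D wins 19–15.
D vs H: D wins 20–14.
E vs F: E wins 34–0.
E vs G: E wins 19–15.
E vs H: E wins 26–8.
F vs G: G wins 28–6.
F vs H: F wins 25–9.
G vs H: G wins 27–7.
E beats each rival — D (18–16), F (34–0), G (19–15), H (26–8) — so E is the Condorcet winner.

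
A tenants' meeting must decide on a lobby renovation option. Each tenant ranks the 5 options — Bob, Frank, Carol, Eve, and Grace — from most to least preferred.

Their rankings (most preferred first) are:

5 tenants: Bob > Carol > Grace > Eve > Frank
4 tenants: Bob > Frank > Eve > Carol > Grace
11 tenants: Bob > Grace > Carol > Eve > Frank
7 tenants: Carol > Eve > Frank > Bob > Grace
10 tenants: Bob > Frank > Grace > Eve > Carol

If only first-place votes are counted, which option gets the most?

Bob

First-place vote totals:
  Bob: 30
  Frank: 0
  Carol: 7
  Eve: 0
  Grace: 0
Bob has the most first-place votes.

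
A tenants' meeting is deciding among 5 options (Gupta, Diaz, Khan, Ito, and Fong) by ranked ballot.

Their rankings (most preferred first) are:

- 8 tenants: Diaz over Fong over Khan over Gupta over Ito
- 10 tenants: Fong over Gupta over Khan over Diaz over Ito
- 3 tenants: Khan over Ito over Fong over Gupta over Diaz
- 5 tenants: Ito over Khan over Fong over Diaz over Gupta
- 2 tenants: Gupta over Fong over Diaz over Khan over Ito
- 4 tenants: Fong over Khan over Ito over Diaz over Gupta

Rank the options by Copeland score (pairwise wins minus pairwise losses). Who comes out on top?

Fong

Pairwise results:
  Gupta vs Diaz: Diaz wins 17–15.
  Gupta vs Khan: Khan wins 20–12.
  Gupta vs Ito: Gupta wins 20–12.
  Gupta vs Fong: Fong wins 30–2.
  Diaz vs Khan: Khan wins 22–10.
  Diaz vs Ito: Diaz wins 20–12.
  Diaz vs Fong: Fong wins 24–8.
  Khan vs Ito: Khan wins 27–5.
  Khan vs Fong: Fong wins 24–8.
  Ito vs Fong: Fong wins 24–8.
Copeland scores (wins − losses):
  Gupta: 1 − 3 = -2
  Diaz: 2 − 2 = 0
  Khan: 3 − 1 = 2
  Ito: 0 − 4 = -4
  Fong: 4 − 0 = 4
Fong has the best Copeland score.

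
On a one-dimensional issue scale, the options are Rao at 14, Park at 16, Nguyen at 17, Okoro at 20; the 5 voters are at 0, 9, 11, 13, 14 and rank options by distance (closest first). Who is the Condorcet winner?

With single-peaked preferences on a line, the Condorcet winner is the candidate closest to the median voter.
The median voter (position 11) is closest to Rao at 14.
Check: Rao vs Okoro — voters closer to Rao: 5 of 5.

Rao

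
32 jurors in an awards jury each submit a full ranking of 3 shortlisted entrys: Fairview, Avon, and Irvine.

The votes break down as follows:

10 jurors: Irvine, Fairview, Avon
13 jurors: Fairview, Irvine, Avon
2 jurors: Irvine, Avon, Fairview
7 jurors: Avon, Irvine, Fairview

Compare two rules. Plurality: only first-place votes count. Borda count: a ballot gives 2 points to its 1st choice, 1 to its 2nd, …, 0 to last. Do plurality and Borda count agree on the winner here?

Plurality first-place counts: Fairview 13, Avon 7, Irvine 12 → Fairview.
Borda totals: Fairview 36, Avon 16, Irvine 44 → Irvine.
The two rules disagree: plurality picks Fairview, Borda picks Irvine.

No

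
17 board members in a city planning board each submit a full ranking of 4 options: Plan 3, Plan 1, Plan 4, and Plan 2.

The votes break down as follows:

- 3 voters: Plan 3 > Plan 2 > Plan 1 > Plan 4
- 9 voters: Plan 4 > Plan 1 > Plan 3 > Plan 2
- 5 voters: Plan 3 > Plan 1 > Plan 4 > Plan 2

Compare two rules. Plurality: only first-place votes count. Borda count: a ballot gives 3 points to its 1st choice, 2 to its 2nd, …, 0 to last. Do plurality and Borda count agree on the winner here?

Plurality first-place counts: Plan 3 8, Plan 1 0, Plan 4 9, Plan 2 0 → Plan 4.
Borda totals: Plan 3 33, Plan 1 31, Plan 4 32, Plan 2 6 → Plan 3.
The two rules disagree: plurality picks Plan 4, Borda picks Plan 3.

No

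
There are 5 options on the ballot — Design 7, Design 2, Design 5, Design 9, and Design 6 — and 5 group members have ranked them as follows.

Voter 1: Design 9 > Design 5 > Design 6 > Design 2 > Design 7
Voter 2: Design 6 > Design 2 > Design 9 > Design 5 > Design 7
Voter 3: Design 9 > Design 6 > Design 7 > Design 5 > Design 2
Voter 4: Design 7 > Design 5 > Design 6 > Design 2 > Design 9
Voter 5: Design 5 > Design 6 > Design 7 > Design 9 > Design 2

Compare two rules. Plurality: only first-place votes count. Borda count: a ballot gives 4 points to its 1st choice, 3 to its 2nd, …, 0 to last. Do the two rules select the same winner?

Plurality first-place counts: Design 7 1, Design 2 0, Design 5 1, Design 9 2, Design 6 1 → Design 9.
Borda totals: Design 7 8, Design 2 5, Design 5 12, Design 9 11, Design 6 14 → Design 6.
The two rules disagree: plurality picks Design 9, Borda picks Design 6.

No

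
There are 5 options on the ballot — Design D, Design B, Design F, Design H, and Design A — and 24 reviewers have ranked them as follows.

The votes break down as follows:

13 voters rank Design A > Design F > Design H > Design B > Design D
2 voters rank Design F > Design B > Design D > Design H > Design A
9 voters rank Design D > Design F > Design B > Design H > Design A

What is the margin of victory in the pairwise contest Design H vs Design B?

Ballots ranking Design H above Design B: 13.
Ballots ranking Design B above Design H: 2+9 = 11.
Design H wins 13–11, a margin of 2.

2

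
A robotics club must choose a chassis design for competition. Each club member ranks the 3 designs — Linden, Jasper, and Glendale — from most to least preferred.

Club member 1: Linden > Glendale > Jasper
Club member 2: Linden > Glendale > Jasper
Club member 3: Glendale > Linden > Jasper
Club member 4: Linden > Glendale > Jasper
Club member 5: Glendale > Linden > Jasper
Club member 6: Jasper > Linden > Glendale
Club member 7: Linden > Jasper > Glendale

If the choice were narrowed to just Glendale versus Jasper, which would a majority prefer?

Glendale

Ballots ranking Glendale above Jasper: 5.
Ballots ranking Jasper above Glendale: 2.
Glendale wins the head-to-head, 5–2.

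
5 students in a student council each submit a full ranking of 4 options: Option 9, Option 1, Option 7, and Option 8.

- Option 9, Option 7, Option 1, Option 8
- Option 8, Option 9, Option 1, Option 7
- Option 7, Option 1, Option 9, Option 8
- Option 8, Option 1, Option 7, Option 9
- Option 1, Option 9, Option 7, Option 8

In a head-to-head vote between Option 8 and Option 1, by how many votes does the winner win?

Ballots ranking Option 8 above Option 1: 2.
Ballots ranking Option 1 above Option 8: 3.
Option 1 wins 3–2, a margin of 1.

1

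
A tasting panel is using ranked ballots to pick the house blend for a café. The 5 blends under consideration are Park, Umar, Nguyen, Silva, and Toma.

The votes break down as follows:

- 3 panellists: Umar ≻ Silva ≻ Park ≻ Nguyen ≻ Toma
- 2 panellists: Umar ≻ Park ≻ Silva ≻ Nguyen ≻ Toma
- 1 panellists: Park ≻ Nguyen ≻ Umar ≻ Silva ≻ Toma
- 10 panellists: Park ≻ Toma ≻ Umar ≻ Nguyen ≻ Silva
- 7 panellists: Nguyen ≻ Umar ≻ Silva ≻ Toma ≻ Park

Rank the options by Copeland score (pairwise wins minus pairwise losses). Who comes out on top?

Umar

Pairwise results:
  Park vs Umar: Umar wins 12–11.
  Park vs Nguyen: Park wins 16–7.
  Park vs Silva: Park wins 13–10.
  Park vs Toma: Park wins 16–7.
  Umar vs Nguyen: Umar wins 15–8.
  Umar vs Silva: Umar wins 23–0.
  Umar vs Toma: Umar wins 13–10.
  Nguyen vs Silva: Nguyen wins 18–5.
  Nguyen vs Toma: Nguyen wins 13–10.
  Silva vs Toma: Silva wins 13–10.
Copeland scores (wins − losses):
  Park: 3 − 1 = 2
  Umar: 4 − 0 = 4
  Nguyen: 2 − 2 = 0
  Silva: 1 − 3 = -2
  Toma: 0 − 4 = -4
Umar has the best Copeland score.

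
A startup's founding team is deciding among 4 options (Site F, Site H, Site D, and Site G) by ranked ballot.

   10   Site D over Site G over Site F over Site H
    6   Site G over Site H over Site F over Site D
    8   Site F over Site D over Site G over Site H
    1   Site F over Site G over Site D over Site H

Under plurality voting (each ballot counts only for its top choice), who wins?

Site D

First-place vote totals:
  Site F: 9
  Site H: 0
  Site D: 10
  Site G: 6
Site D has the most first-place votes.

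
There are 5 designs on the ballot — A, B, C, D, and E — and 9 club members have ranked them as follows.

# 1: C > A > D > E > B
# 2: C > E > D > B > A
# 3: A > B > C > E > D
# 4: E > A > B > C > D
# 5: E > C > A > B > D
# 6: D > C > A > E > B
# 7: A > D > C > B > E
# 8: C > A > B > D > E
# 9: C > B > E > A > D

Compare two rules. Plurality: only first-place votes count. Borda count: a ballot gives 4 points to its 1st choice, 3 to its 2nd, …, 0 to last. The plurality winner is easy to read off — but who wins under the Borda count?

C

Plurality first-place counts: A 2, B 0, C 4, D 1, E 2 → C.
Borda totals: A 22, B 13, C 27, D 12, E 16 → C.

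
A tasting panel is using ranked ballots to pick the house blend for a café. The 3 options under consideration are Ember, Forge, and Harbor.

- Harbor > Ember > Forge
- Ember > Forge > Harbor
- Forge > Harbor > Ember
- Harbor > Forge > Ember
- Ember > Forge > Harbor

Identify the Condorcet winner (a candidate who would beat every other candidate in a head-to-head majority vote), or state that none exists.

None — there is no Condorcet winner

Head-to-head results (5 voters total):
Ember vs Forge: Ember wins 3–2.
Ember vs Harbor: Harbor wins 3–2.
Forge vs Harbor: Forge wins 3–2.
No candidate beats all others: Ember beats Forge beats Harbor beats Ember, a majority cycle.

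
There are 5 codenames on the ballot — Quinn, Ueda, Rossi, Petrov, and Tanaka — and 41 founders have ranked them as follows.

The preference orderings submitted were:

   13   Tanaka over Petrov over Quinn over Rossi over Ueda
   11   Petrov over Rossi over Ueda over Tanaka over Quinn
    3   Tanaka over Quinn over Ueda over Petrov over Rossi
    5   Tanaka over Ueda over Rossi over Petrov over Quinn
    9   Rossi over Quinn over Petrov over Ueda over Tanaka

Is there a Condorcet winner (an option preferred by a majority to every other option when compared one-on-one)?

Head-to-head results (41 voters total):
Quinn vs Ueda: Quinn wins 25–16.
Quinn vs Rossi: Rossi wins 25–16.
Quinn vs Petrov: Petrov wins 29–12.
Quinn vs Tanaka: Tanaka wins 32–9.
Ueda vs Rossi: Rossi wins 33–8.
Ueda vs Petrov: Petrov wins 33–8.
Ueda vs Tanaka: Tanaka wins 21–20.
Rossi vs Petrov: Petrov wins 27–14.
Rossi vs Tanaka: Tanaka wins 21–20.
Petrov vs Tanaka: Tanaka wins 21–20.
Tanaka beats each rival — Quinn (32–9), Ueda (21–20), Rossi (21–20), Petrov (21–20) — so Tanaka is the Condorcet winner.

Yes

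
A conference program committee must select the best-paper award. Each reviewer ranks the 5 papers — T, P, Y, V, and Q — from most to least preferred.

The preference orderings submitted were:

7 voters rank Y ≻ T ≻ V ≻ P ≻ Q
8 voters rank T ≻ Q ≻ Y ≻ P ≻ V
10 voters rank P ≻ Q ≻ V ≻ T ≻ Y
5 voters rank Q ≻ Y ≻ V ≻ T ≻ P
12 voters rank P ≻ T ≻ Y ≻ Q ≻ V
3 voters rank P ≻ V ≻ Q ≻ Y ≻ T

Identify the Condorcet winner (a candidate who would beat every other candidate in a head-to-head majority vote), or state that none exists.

Head-to-head results (45 voters total):
T vs P: P wins 25–20.
T vs Y: T wins 30–15.
T vs V: T wins 27–18.
T vs Q: T wins 27–18.
P vs Y: P wins 25–20.
P vs V: P wins 33–12.
P vs Q: P wins 32–13.
Y vs V: Y wins 32–13.
Y vs Q: Q wins 26–19.
V vs Q: Q wins 35–10.
P beats each rival — T (25–20), Y (25–20), V (33–12), Q (32–13) — so P is the Condorcet winner.

P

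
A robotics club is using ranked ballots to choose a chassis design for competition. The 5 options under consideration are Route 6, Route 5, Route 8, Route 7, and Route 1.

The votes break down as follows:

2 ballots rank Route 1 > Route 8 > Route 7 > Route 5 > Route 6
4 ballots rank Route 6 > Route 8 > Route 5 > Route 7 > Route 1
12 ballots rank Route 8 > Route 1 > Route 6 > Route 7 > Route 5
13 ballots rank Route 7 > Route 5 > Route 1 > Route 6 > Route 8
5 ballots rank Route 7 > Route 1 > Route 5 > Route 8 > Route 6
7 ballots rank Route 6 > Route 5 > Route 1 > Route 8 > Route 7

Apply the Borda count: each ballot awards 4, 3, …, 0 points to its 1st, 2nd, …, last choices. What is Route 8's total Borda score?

Borda scores:
  Route 6: 2·0 + 4·4 + 12·2 + 13·1 + 5·0 + 7·4 = 81
  Route 5: 2·1 + 4·2 + 12·0 + 13·3 + 5·2 + 7·3 = 80
  Route 8: 2·3 + 4·3 + 12·4 + 13·0 + 5·1 + 7·1 = 78
  Route 7: 2·2 + 4·1 + 12·1 + 13·4 + 5·4 + 7·0 = 92
  Route 1: 2·4 + 4·0 + 12·3 + 13·2 + 5·3 + 7·2 = 99

78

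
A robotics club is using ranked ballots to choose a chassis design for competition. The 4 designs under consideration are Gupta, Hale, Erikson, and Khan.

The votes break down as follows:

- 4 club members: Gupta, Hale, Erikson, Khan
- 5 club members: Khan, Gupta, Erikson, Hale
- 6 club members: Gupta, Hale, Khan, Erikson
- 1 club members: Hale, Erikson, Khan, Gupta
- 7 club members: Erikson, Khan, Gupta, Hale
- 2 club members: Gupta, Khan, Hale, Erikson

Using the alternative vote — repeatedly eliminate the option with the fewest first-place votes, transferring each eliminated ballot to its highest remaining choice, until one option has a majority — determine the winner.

Round 1: Gupta 12, Erikson 7, Khan 5, Hale 1. Hale has the fewest and is eliminated.
Round 2: Gupta 12, Erikson 8, Khan 5. Khan has the fewest and is eliminated.
Round 3: Gupta 17, Erikson 8. Gupta has a majority.

Gupta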